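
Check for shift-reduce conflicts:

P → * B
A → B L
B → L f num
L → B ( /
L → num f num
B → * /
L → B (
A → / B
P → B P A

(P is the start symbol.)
Augment with P' → P and build the canonical LR(0) collection (I0 = CLOSURE({[P' → . P]}), then GOTO on every symbol after a dot until no new states appear). It has 22 states:
  I0: { [B → . * /], [B → . L f num], [L → . B ( /], [L → . B (], [L → . num f num], [P → . * B], [P → . B P A], [P' → . P] }  — shift
  I1: { [B → * . /], [B → . * /], [B → . L f num], [L → . B ( /], [L → . B (], [L → . num f num], [P → * . B] }  — shift
  I2: { [B → . * /], [B → . L f num], [L → . B ( /], [L → . B (], [L → . num f num], [L → B . ( /], [L → B . (], [P → . * B], [P → . B P A], [P → B . P A] }  — shift
  I3: { [B → L . f num] }  — shift
  I4: { [P' → P .] }  — accept
  I5: { [L → num . f num] }  — shift
  I6: { [L → num f . num] }  — shift
  I7: { [L → num f num .] }  — reduce
  I8: { [B → L f . num] }  — shift
  I9: { [B → L f num .] }  — reduce
  I10: { [L → B ( . /], [L → B ( .] }  — shift, reduce
  I11: { [A → . / B], [A → . B L], [B → . * /], [B → . L f num], [L → . B ( /], [L → . B (], [L → . num f num], [P → B P . A] }  — shift
  I12: { [B → * . /] }  — shift
  I13: { [A → / . B], [B → . * /], [B → . L f num], [L → . B ( /], [L → . B (], [L → . num f num] }  — shift
  I14: { [P → B P A .] }  — reduce
  I15: { [A → B . L], [B → . * /], [B → . L f num], [L → . B ( /], [L → . B (], [L → . num f num], [L → B . ( /], [L → B . (] }  — shift
  I16: { [L → B . ( /], [L → B . (] }  — shift
  I17: { [A → B L .], [B → L . f num] }  — shift, reduce
  I18: { [A → / B .], [L → B . ( /], [L → B . (] }  — shift, reduce
  I19: { [B → * / .] }  — reduce
  I20: { [L → B ( / .] }  — reduce
  I21: { [L → B . ( /], [L → B . (], [P → * B .] }  — shift, reduce

I10 contains reduce item [L → B ( .] and shift item [L → B ( . /] — shift-reduce conflict.
I17 contains reduce item [A → B L .] and shift item [B → L . f num] — shift-reduce conflict.
I18 contains reduce item [A → / B .] and shift items [L → B . (], [L → B . ( /] — shift-reduce conflict.
I21 contains reduce item [P → * B .] and shift items [L → B . (], [L → B . ( /] — shift-reduce conflict.

Answer: Yes — I10: [L → B ( .] vs [L → B ( . /]; I17: [A → B L .] vs [B → L . f num]; I18: [A → / B .] vs [L → B . (]; I21: [P → * B .] vs [L → B . (]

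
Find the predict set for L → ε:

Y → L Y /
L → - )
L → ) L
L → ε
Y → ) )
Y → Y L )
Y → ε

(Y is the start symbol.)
PREDICT(L → ε) = (FIRST(RHS) \ {ε}) ∪ (FOLLOW(L) if ε ∈ FIRST(RHS), i.e. RHS ⇒* ε)
The right-hand side is ε (FIRST(ε) = { ε }), so the predict set is FOLLOW(L) = { ')', '-', '/' }
PREDICT(L → ε) = { ')', '-', '/' }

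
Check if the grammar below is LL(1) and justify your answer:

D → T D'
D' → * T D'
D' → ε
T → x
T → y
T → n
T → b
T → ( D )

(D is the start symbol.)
A grammar is LL(1) if for each non-terminal N with multiple productions, the predict sets of those productions are pairwise disjoint, where PREDICT(N → α) = (FIRST(α) \ {ε}) ∪ (FOLLOW(N) if α ⇒* ε).

Relevant sets:
  FOLLOW(D') = { $, ')' }

For D':
  PREDICT(D' → '*' T D') = { '*' }
  PREDICT(D' → ε) = { $, ')' }
For T:
  PREDICT(T → x) = { 'x' }
  PREDICT(T → y) = { 'y' }
  PREDICT(T → n) = { 'n' }
  PREDICT(T → b) = { 'b' }
  PREDICT(T → '(' D ')') = { '(' }
D has a single production, so nothing to check there.

All predict sets are disjoint. The grammar IS LL(1).

Answer: Yes, the grammar is LL(1).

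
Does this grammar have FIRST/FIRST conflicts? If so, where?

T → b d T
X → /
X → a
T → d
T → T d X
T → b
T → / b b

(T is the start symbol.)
Yes. T → b d T / T → T d X on { 'b' }; T → b d T / T → b on { 'b' }; T → d / T → T d X on { 'd' }; T → T d X / T → b on { 'b' }; T → T d X / T → '/' b b on { '/' }

A FIRST/FIRST conflict occurs when two productions N → α and N → β for the same non-terminal have FIRST(α) ∩ FIRST(β) ≠ ∅ (with ε ∈ FIRST of a nullable right-hand side, so two nullable alternatives also conflict).

FIRST sets of the non-terminals at (or reachable through a nullable prefix from) the front of some alternative:
  FIRST(T) = { '/', 'b', 'd' }

Productions for T:
  T → b d T: FIRST = { 'b' }
  T → d: FIRST = { 'd' }
  T → T d X: FIRST = { '/', 'b', 'd' }
  T → b: FIRST = { 'b' }
  T → / b b: FIRST = { '/' }
Productions for X:
  X → /: FIRST = { '/' }
  X → a: FIRST = { 'a' }

Conflict for T: T → b d T and T → T d X
  Overlap: { 'b' }
Conflict for T: T → b d T and T → b
  Overlap: { 'b' }
Conflict for T: T → d and T → T d X
  Overlap: { 'd' }
Conflict for T: T → T d X and T → b
  Overlap: { 'b' }
Conflict for T: T → T d X and T → / b b
  Overlap: { '/' }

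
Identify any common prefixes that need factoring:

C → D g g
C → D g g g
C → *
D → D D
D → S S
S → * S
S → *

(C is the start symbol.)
Left-factoring is needed when two productions for the same non-terminal
share a common prefix on the right-hand side.

Productions for C:
  C → D g g
  C → D g g g
  C → *
Productions for D:
  D → D D
  D → S S
Productions for S:
  S → * S
  S → *

Found common prefix 'D g g' in productions for C
Found common prefix '*' in productions for S

Answer: Yes, C has productions with common prefix 'D g g'; S has productions with common prefix '*'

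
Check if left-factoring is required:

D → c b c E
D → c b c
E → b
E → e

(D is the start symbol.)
Yes, D has productions with common prefix 'c b c'

Left-factoring is needed when two productions for the same non-terminal
share a common prefix on the right-hand side.

Productions for D:
  D → c b c E
  D → c b c
Productions for E:
  E → b
  E → e

Found common prefix 'c b c' in productions for D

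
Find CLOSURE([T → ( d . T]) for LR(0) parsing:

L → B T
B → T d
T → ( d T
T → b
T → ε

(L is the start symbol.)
{ [T → ( d . T], [T → . ( d T], [T → . b], [T → .] }

To compute CLOSURE, for each item [A → α.Bβ] where B is a non-terminal, add [B → .γ] for all productions B → γ; repeat for the newly added items until nothing changes.

Start with: [T → ( d . T]
  [T → ( d . T] has the dot before T: add [T → . ( d T], [T → . b], [T → .]
No further items can be added.

CLOSURE = { [T → ( d . T], [T → . ( d T], [T → . b], [T → .] }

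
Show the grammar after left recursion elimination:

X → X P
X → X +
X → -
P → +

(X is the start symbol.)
X is directly left-recursive. The standard transformation for
  A → A α₁ | ... | A α_m | β₁ | ... | β_n
is
  A  → β₁ A' | ... | β_n A'
  A' → α₁ A' | ... | α_m A' | ε

X → - becomes X → - X'
X → X P becomes X' → P X'
X → X + becomes X' → + X'
Add X' → ε

Productions for other non-terminals are unchanged:
  P → +

Resulting grammar:
X → - X'
X' → P X'
X' → + X'
X' → ε
P → +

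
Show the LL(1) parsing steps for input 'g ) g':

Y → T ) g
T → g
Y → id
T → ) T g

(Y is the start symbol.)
LL(1) parsing maintains a stack (initially the start symbol over $) and the input. At each step: if the stack top is a terminal, match it against the current input token; if it is a non-terminal N, replace it with the RHS of M[N, lookahead] (the unique production whose predict set contains the lookahead).

Stack is shown with the top on the left.

Stack    Input    Action
------------------------
Y $      g ) g $  output Y → T ) g
T ) g $  g ) g $  output T → g
g ) g $  g ) g $  match 'g'
) g $    ) g $    match ')'
g $      g $      match 'g'
$        $        accept

The string is accepted.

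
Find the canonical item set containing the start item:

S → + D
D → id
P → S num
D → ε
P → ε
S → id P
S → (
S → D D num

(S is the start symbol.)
First, augment the grammar with S' → S
I₀ = CLOSURE({ [S' → . S] }):
  [S' → . S] has the dot before S: add [S → . + D], [S → . id P], [S → . (], [S → . D D num]
  [S → . D D num] has the dot before D: add [D → . id], [D → .]
No further items can be added.

I₀ = { [D → . id], [D → .], [S → . (], [S → . + D], [S → . D D num], [S → . id P], [S' → . S] }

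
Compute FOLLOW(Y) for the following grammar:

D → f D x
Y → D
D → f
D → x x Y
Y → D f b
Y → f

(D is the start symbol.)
To compute FOLLOW(Y), find every occurrence of Y on a right-hand side N → α Y β: add FIRST(β) \ {ε}, and if β is empty or nullable also add FOLLOW(N). Iterate to a fixed point.

In D → x x Y: Y is at the end, add FOLLOW(D)

The FOLLOW sets referred to above (computed the same way, to a fixed point):
  FOLLOW(D) = { $, 'f', 'x' }

Taking the union: FOLLOW(Y) = { $, 'f', 'x' }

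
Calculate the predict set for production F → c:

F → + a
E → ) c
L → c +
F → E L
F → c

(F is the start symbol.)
{ 'c' }

PREDICT(F → c) = (FIRST(RHS) \ {ε}) ∪ (FOLLOW(F) if ε ∈ FIRST(RHS), i.e. RHS ⇒* ε)
FIRST(c) = { 'c' }
ε ∉ FIRST(c), so FOLLOW(F) is not added.
PREDICT(F → c) = { 'c' }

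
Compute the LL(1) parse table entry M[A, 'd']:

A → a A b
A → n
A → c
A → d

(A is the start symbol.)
To find M[A, 'd'], we find productions for A where 'd' is in the predict set (PREDICT(N → α) = (FIRST(α) \ {ε}) ∪ (FOLLOW(N) if α ⇒* ε)).

A → a A b: PREDICT = { 'a' }
A → n: PREDICT = { 'n' }
A → c: PREDICT = { 'c' }
A → d: PREDICT = { 'd' }
  'd' is in predict set, so this production goes in M[A, 'd']

M[A, 'd'] = A → d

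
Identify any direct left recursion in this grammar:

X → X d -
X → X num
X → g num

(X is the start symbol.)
Yes, X is left-recursive

Direct left recursion occurs when N → N α for some non-terminal N (the right-hand side begins with the left-hand side itself).

X → X d -: LEFT RECURSIVE (starts with X)
X → X num: LEFT RECURSIVE (starts with X)
X → g num: starts with g

The grammar has direct left recursion on: X.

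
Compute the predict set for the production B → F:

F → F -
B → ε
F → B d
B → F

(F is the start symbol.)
{ 'd' }

PREDICT(B → F) = (FIRST(RHS) \ {ε}) ∪ (FOLLOW(B) if ε ∈ FIRST(RHS), i.e. RHS ⇒* ε)
FIRST(F) = { 'd' }
FIRST(F) = { 'd' }
ε ∉ FIRST(F), so FOLLOW(B) is not added.
PREDICT(B → F) = { 'd' }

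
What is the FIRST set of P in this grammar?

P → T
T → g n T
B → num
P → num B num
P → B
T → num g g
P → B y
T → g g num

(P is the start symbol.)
FIRST sets of the other non-terminals involved (by the same procedure, iterated to a fixed point):
  FIRST(T) = { 'g', 'num' }
  FIRST(B) = { 'num' }

From P → T:
  - T is a non-terminal: add FIRST(T) \ {ε} = { 'g', 'num' }
    T is not nullable, so stop
From P → num B num:
  - num is a terminal: add 'num' and stop
From P → B:
  - B is a non-terminal: add FIRST(B) \ {ε} = { 'num' }
    B is not nullable, so stop
From P → B y:
  - B is a non-terminal: add FIRST(B) \ {ε} = { 'num' }
    B is not nullable, so stop

Collecting: FIRST(P) = { 'g', 'num' }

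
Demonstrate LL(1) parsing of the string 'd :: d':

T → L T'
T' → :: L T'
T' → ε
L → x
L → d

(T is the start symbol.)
LL(1) parsing maintains a stack (initially the start symbol over $) and the input. At each step: if the stack top is a terminal, match it against the current input token; if it is a non-terminal N, replace it with the RHS of M[N, lookahead] (the unique production whose predict set contains the lookahead).

Stack is shown with the top on the left.

Stack      Input     Action
---------------------------
T $        d :: d $  output T → L T'
L T' $     d :: d $  output L → d
d T' $     d :: d $  match 'd'
T' $       :: d $    output T' → :: L T'
:: L T' $  :: d $    match '::'
L T' $     d $       output L → d
d T' $     d $       match 'd'
T' $       $         output T' → ε
$          $         accept

The string is accepted.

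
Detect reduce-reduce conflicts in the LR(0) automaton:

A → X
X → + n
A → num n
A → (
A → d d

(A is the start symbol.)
No reduce-reduce conflicts

A reduce-reduce conflict occurs when an LR(0) state has two complete items [A → α .] and [B → β .] — both call for a reduction, and with no lookahead the parser cannot choose between them.

Augment with A' → A and build the canonical LR(0) collection (I0 = CLOSURE({[A' → . A]}), then GOTO on every symbol after a dot until no new states appear). It has 10 states:
  I0: { [A → . (], [A → . X], [A → . d d], [A → . num n], [A' → . A], [X → . + n] }  — shift
  I1: { [A → ( .] }  — reduce
  I2: { [X → + . n] }  — shift
  I3: { [A' → A .] }  — accept
  I4: { [A → X .] }  — reduce
  I5: { [A → d . d] }  — shift
  I6: { [A → num . n] }  — shift
  I7: { [A → num n .] }  — reduce
  I8: { [A → d d .] }  — reduce
  I9: { [X → + n .] }  — reduce

No state contains more than one complete item.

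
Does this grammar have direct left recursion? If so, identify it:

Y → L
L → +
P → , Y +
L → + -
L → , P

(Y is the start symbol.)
No direct left recursion

Direct left recursion occurs when N → N α for some non-terminal N (the right-hand side begins with the left-hand side itself).

Y → L: starts with L
L → +: starts with '+'
P → , Y +: starts with ','
L → + -: starts with '+'
L → , P: starts with ','

No direct left recursion found.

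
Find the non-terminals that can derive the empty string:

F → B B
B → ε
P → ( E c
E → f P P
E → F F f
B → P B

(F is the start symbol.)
ε-productions: B → ε
So B is immediately nullable.
F → B B: every symbol on the right is nullable, so F is nullable too.
No further non-terminal can be added: every production for the remaining non-terminals contains a terminal or a non-nullable non-terminal.
Nullable = { 'B', 'F' }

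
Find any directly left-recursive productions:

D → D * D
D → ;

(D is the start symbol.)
Direct left recursion occurs when N → N α for some non-terminal N (the right-hand side begins with the left-hand side itself).

D → D * D: LEFT RECURSIVE (starts with D)
D → ;: starts with ';'

The grammar has direct left recursion on: D.

Answer: Yes, D is left-recursive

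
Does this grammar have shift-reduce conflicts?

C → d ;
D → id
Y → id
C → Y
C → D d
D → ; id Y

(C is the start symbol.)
No shift-reduce conflicts

A shift-reduce conflict occurs when an LR(0) state has both:
  - a complete (reduce) item [A → α .] (dot at the end), and
  - a shift item [B → β . c γ] (dot before a terminal).

Augment with C' → C and build the canonical LR(0) collection (I0 = CLOSURE({[C' → . C]}), then GOTO on every symbol after a dot until no new states appear). It has 12 states:
  I0: { [C → . D d], [C → . Y], [C → . d ;], [C' → . C], [D → . ; id Y], [D → . id], [Y → . id] }  — shift
  I1: { [D → ; . id Y] }  — shift
  I2: { [C' → C .] }  — accept
  I3: { [C → D . d] }  — shift
  I4: { [C → Y .] }  — reduce
  I5: { [C → d . ;] }  — shift
  I6: { [D → id .], [Y → id .] }  — 2 reduces
  I7: { [C → d ; .] }  — reduce
  I8: { [C → D d .] }  — reduce
  I9: { [D → ; id . Y], [Y → . id] }  — shift
  I10: { [D → ; id Y .] }  — reduce
  I11: { [Y → id .] }  — reduce

No state contains both a complete item and a shift item.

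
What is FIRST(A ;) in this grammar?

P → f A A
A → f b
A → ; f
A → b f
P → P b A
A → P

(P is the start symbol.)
FIRST sets of the non-terminals involved (from the grammar, by fixed-point iteration):
  FIRST(A) = { ';', 'b', 'f' }

To compute FIRST(A ;), process the symbols left to right:
Symbol A is a non-terminal. Add FIRST(A) \ {ε} = { ';', 'b', 'f' }
A is not nullable (ε ∉ FIRST(A)), so stop here.
FIRST(A ;) = { ';', 'b', 'f' }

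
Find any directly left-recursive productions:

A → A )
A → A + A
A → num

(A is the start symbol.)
Yes, A is left-recursive

A → A ): LEFT RECURSIVE (starts with A)
A → A + A: LEFT RECURSIVE (starts with A)
A → num: starts with num

The grammar has direct left recursion on: A.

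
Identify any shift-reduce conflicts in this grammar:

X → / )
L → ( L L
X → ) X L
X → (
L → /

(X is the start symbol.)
A shift-reduce conflict occurs when an LR(0) state has both:
  - a complete (reduce) item [A → α .] (dot at the end), and
  - a shift item [B → β . c γ] (dot before a terminal).

Augment with X' → X and build the canonical LR(0) collection (I0 = CLOSURE({[X' → . X]}), then GOTO on every symbol after a dot until no new states appear). It has 12 states:
  I0: { [X → . (], [X → . ) X L], [X → . / )], [X' → . X] }  — shift
  I1: { [X → ( .] }  — reduce
  I2: { [X → ) . X L], [X → . (], [X → . ) X L], [X → . / )] }  — shift
  I3: { [X → / . )] }  — shift
  I4: { [X' → X .] }  — accept
  I5: { [X → / ) .] }  — reduce
  I6: { [L → . ( L L], [L → . /], [X → ) X . L] }  — shift
  I7: { [L → ( . L L], [L → . ( L L], [L → . /] }  — shift
  I8: { [L → / .] }  — reduce
  I9: { [X → ) X L .] }  — reduce
  I10: { [L → ( L . L], [L → . ( L L], [L → . /] }  — shift
  I11: { [L → ( L L .] }  — reduce

No state contains both a complete item and a shift item.

Answer: No shift-reduce conflicts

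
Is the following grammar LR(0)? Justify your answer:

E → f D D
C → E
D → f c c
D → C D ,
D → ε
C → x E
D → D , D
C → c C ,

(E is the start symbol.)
No. Shift-reduce conflict between [D → .] and [C → . c C ,]

A grammar is LR(0) if no state in the canonical LR(0) collection has:
  - both a shift item (dot before a terminal) and a complete item (shift-reduce conflict), or
  - two or more complete items (reduce-reduce conflict; the accept item [E' → E .] counts as a complete item here).

Augment with E' → E and build the canonical LR(0) collection (I0 = CLOSURE({[E' → . E]}), then GOTO on every symbol after a dot until no new states appear). It has 19 states:
  I0: { [E → . f D D], [E' → . E] }  — shift
  I1: { [E' → E .] }  — accept
  I2: { [C → . E], [C → . c C ,], [C → . x E], [D → . C D ,], [D → . D , D], [D → . f c c], [D → .], [E → . f D D], [E → f . D D] }  — shift, reduce
  I3: { [C → . E], [C → . c C ,], [C → . x E], [D → . C D ,], [D → . D , D], [D → . f c c], [D → .], [D → C . D ,], [E → . f D D] }  — shift, reduce
  I4: { [C → . E], [C → . c C ,], [C → . x E], [D → . C D ,], [D → . D , D], [D → . f c c], [D → .], [D → D . , D], [E → . f D D], [E → f D . D] }  — shift, reduce
  I5: { [C → E .] }  — reduce
  I6: { [C → . E], [C → . c C ,], [C → . x E], [C → c . C ,], [E → . f D D] }  — shift
  I7: { [C → . E], [C → . c C ,], [C → . x E], [D → . C D ,], [D → . D , D], [D → . f c c], [D → .], [D → f . c c], [E → . f D D], [E → f . D D] }  — shift, reduce
  I8: { [C → x . E], [E → . f D D] }  — shift
  I9: { [C → x E .] }  — reduce
  I10: { [C → . E], [C → . c C ,], [C → . x E], [C → c . C ,], [D → f c . c], [E → . f D D] }  — shift
  I11: { [C → c C . ,] }  — shift
  I12: { [C → . E], [C → . c C ,], [C → . x E], [C → c . C ,], [D → f c c .], [E → . f D D] }  — shift, reduce
  I13: { [C → c C , .] }  — reduce
  I14: { [C → . E], [C → . c C ,], [C → . x E], [D → . C D ,], [D → . D , D], [D → . f c c], [D → .], [D → D , . D], [E → . f D D] }  — shift, reduce
  I15: { [D → D . , D], [E → f D D .] }  — shift, reduce
  I16: { [D → D , D .], [D → D . , D] }  — shift, reduce
  I17: { [D → C D . ,], [D → D . , D] }  — shift
  I18: { [C → . E], [C → . c C ,], [C → . x E], [D → . C D ,], [D → . D , D], [D → . f c c], [D → .], [D → C D , .], [D → D , . D], [E → . f D D] }  — shift, 2 reduces

Conflict in state I2:
  Shift-reduce conflict between [D → .] and [C → . c C ,]
So the grammar is NOT LR(0).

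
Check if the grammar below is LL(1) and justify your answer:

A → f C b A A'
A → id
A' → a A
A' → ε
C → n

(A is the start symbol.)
A grammar is LL(1) if for each non-terminal N with multiple productions, the predict sets of those productions are pairwise disjoint, where PREDICT(N → α) = (FIRST(α) \ {ε}) ∪ (FOLLOW(N) if α ⇒* ε).

Relevant sets:
  FOLLOW(A') = { $, 'a' }

For A:
  PREDICT(A → f C b A A') = { 'f' }
  PREDICT(A → id) = { 'id' }
For A':
  PREDICT(A' → a A) = { 'a' }
  PREDICT(A' → ε) = { $, 'a' }
C has a single production, so nothing to check there.

Conflict found: Predict set conflict for A': { 'a' }
The grammar is NOT LL(1).

Answer: No. Predict set conflict for A': { 'a' }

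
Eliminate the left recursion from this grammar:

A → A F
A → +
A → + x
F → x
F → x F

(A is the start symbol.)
A → + A'
A → + x A'
A' → F A'
A' → ε
F → x
F → x F

A is directly left-recursive. The standard transformation for
  A → A α₁ | ... | A α_m | β₁ | ... | β_n
is
  A  → β₁ A' | ... | β_n A'
  A' → α₁ A' | ... | α_m A' | ε

A → + becomes A → + A'
A → + x becomes A → + x A'
A → A F becomes A' → F A'
Add A' → ε

Productions for other non-terminals are unchanged:
  F → x
  F → x F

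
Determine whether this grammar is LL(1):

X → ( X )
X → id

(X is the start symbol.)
Yes, the grammar is LL(1).

A grammar is LL(1) if for each non-terminal N with multiple productions, the predict sets of those productions are pairwise disjoint, where PREDICT(N → α) = (FIRST(α) \ {ε}) ∪ (FOLLOW(N) if α ⇒* ε).

For X:
  PREDICT(X → '(' X ')') = { '(' }
  PREDICT(X → id) = { 'id' }

All predict sets are disjoint. The grammar IS LL(1).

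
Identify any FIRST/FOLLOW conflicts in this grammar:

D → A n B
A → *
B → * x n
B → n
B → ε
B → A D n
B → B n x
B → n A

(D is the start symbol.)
Yes. B → n with FOLLOW(B) on { 'n' }; B → B n x with FOLLOW(B) on { 'n' }; B → n A with FOLLOW(B) on { 'n' }

A FIRST/FOLLOW conflict occurs when a non-terminal N has a nullable alternative N → β (β ⇒* ε) and another alternative N → α with FIRST(α) ∩ FOLLOW(N) ≠ ∅: on such a lookahead the parser cannot decide between expanding α and letting N vanish via β.

Nullable non-terminals: B.
FIRST sets used below: FIRST(A) = { '*' }, FIRST(B) = { '*', 'n', ε }

B: nullable alternative(s) B → ε; FOLLOW(B) = { $, 'n' }
  B → * x n: FIRST \ {ε} = { '*' } — disjoint from FOLLOW(B)
  B → n: FIRST \ {ε} = { 'n' } — overlaps FOLLOW(B) on { 'n' }: CONFLICT
  B → ε: FIRST \ {ε} = { } — this is the only nullable alternative, skip
  B → A D n: FIRST \ {ε} = { '*' } — disjoint from FOLLOW(B)
  B → B n x: FIRST \ {ε} = { '*', 'n' } — overlaps FOLLOW(B) on { 'n' }: CONFLICT
  B → n A: FIRST \ {ε} = { 'n' } — overlaps FOLLOW(B) on { 'n' }: CONFLICT

A, D have no nullable alternative, so no FIRST/FOLLOW check is needed there.

So the grammar has 3 FIRST/FOLLOW conflicts (marked CONFLICT above).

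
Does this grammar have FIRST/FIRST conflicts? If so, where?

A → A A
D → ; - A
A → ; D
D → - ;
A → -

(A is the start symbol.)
A FIRST/FIRST conflict occurs when two productions N → α and N → β for the same non-terminal have FIRST(α) ∩ FIRST(β) ≠ ∅ (with ε ∈ FIRST of a nullable right-hand side, so two nullable alternatives also conflict).

FIRST sets of the non-terminals at (or reachable through a nullable prefix from) the front of some alternative:
  FIRST(A) = { '-', ';' }

Productions for A:
  A → A A: FIRST = { '-', ';' }
  A → ; D: FIRST = { ';' }
  A → -: FIRST = { '-' }
Productions for D:
  D → ; - A: FIRST = { ';' }
  D → - ;: FIRST = { '-' }

Conflict for A: A → A A and A → ; D
  Overlap: { ';' }
Conflict for A: A → A A and A → -
  Overlap: { '-' }

Answer: Yes. A → A A / A → ';' D on { ';' }; A → A A / A → '-' on { '-' }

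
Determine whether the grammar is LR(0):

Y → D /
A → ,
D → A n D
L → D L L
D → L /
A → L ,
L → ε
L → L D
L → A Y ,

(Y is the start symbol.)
No. Shift-reduce conflict between [L → .] and [A → . ,]

Augment with Y' → Y and build the canonical LR(0) collection (I0 = CLOSURE({[Y' → . Y]}), then GOTO on every symbol after a dot until no new states appear). It has 17 states:
  I0: { [A → . ,], [A → . L ,], [D → . A n D], [D → . L /], [L → . A Y ,], [L → . D L L], [L → . L D], [L → .], [Y → . D /], [Y' → . Y] }  — shift, reduce
  I1: { [A → , .] }  — reduce
  I2: { [A → . ,], [A → . L ,], [D → . A n D], [D → . L /], [D → A . n D], [L → . A Y ,], [L → . D L L], [L → . L D], [L → .], [L → A . Y ,], [Y → . D /] }  — shift, reduce
  I3: { [A → . ,], [A → . L ,], [D → . A n D], [D → . L /], [L → . A Y ,], [L → . D L L], [L → . L D], [L → .], [L → D . L L], [Y → D . /] }  — shift, reduce
  I4: { [A → . ,], [A → . L ,], [A → L . ,], [D → . A n D], [D → . L /], [D → L . /], [L → . A Y ,], [L → . D L L], [L → . L D], [L → .], [L → L . D] }  — shift, reduce
  I5: { [Y' → Y .] }  — accept
  I6: { [A → , .], [A → L , .] }  — 2 reduces
  I7: { [D → L / .] }  — reduce
  I8: { [A → . ,], [A → . L ,], [D → . A n D], [D → . L /], [L → . A Y ,], [L → . D L L], [L → . L D], [L → .], [L → D . L L], [L → L D .] }  — shift, 2 reduces
  I9: { [A → . ,], [A → . L ,], [D → . A n D], [D → . L /], [L → . A Y ,], [L → . D L L], [L → . L D], [L → .], [L → D . L L] }  — shift, reduce
  I10: { [A → . ,], [A → . L ,], [A → L . ,], [D → . A n D], [D → . L /], [D → L . /], [L → . A Y ,], [L → . D L L], [L → . L D], [L → .], [L → D L . L], [L → L . D] }  — shift, reduce
  I11: { [A → . ,], [A → . L ,], [A → L . ,], [D → . A n D], [D → . L /], [D → L . /], [L → . A Y ,], [L → . D L L], [L → . L D], [L → .], [L → D L L .], [L → L . D] }  — shift, 2 reduces
  I12: { [Y → D / .] }  — reduce
  I13: { [L → A Y . ,] }  — shift
  I14: { [A → . ,], [A → . L ,], [D → . A n D], [D → . L /], [D → A n . D], [L → . A Y ,], [L → . D L L], [L → . L D], [L → .] }  — shift, reduce
  I15: { [A → . ,], [A → . L ,], [D → . A n D], [D → . L /], [D → A n D .], [L → . A Y ,], [L → . D L L], [L → . L D], [L → .], [L → D . L L] }  — shift, 2 reduces
  I16: { [L → A Y , .] }  — reduce

Conflict in state I0:
  Shift-reduce conflict between [L → .] and [A → . ,]
So the grammar is NOT LR(0).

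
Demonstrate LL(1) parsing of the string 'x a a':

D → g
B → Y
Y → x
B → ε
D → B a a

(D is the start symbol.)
Stack is shown with the top on the left.

Stack    Input    Action
------------------------
D $      x a a $  output D → B a a
B a a $  x a a $  output B → Y
Y a a $  x a a $  output Y → x
x a a $  x a a $  match 'x'
a a $    a a $    match 'a'
a $      a $      match 'a'
$        $        accept

The string is accepted.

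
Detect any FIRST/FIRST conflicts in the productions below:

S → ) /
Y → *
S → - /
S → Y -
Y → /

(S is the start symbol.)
A FIRST/FIRST conflict occurs when two productions N → α and N → β for the same non-terminal have FIRST(α) ∩ FIRST(β) ≠ ∅ (with ε ∈ FIRST of a nullable right-hand side, so two nullable alternatives also conflict).

FIRST sets of the non-terminals at (or reachable through a nullable prefix from) the front of some alternative:
  FIRST(Y) = { '*', '/' }

Productions for S:
  S → ) /: FIRST = { ')' }
  S → - /: FIRST = { '-' }
  S → Y -: FIRST = { '*', '/' }
Productions for Y:
  Y → *: FIRST = { '*' }
  Y → /: FIRST = { '/' }

All alternatives of each non-terminal have pairwise disjoint FIRST sets.

Answer: No FIRST/FIRST conflicts.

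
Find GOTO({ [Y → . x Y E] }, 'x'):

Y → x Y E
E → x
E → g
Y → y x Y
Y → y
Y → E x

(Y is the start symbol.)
GOTO(I, 'x') = CLOSURE({ [A → αX.β] : [A → α.Xβ] ∈ I, X = 'x' })

Items with dot before 'x', with the dot advanced:
  [Y → . x Y E] → [Y → x . Y E]
Closure of the advanced items:
  [Y → x . Y E] has the dot before Y: add [Y → . x Y E], [Y → . y x Y], [Y → . y], [Y → . E x]
  [Y → . E x] has the dot before E: add [E → . x], [E → . g]

GOTO = { [E → . g], [E → . x], [Y → . E x], [Y → . x Y E], [Y → . y x Y], [Y → . y], [Y → x . Y E] }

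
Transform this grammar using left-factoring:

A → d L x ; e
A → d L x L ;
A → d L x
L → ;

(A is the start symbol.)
Left-factoring transforms A → αβ₁ | αβ₂ into A → αA' and A' → β₁ | β₂
(α is the longest common prefix among the alternatives). Repeat until
no nonterminal has two alternatives with a common prefix.

Round 1: A has alternatives sharing prefix 'd L x'. Introduce A': A → d L x A'
  Add: A' → ; e
  Add: A' → L ;
  Add: A' → ε

No remaining common prefixes — done.

Resulting grammar:
A → d L x A'
A' → ; e
A' → L ;
A' → ε
L → ;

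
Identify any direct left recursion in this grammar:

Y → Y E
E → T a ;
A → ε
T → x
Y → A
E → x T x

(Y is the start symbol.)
Yes, Y is left-recursive

Direct left recursion occurs when N → N α for some non-terminal N (the right-hand side begins with the left-hand side itself).

Y → Y E: LEFT RECURSIVE (starts with Y)
E → T a ;: starts with T
A → ε: starts with ε
T → x: starts with x
Y → A: starts with A
E → x T x: starts with x

The grammar has direct left recursion on: Y.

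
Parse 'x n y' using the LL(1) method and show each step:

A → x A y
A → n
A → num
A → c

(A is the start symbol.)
LL(1) parsing maintains a stack (initially the start symbol over $) and the input. At each step: if the stack top is a terminal, match it against the current input token; if it is a non-terminal N, replace it with the RHS of M[N, lookahead] (the unique production whose predict set contains the lookahead).

Stack is shown with the top on the left.

Stack    Input    Action
------------------------
A $      x n y $  output A → x A y
x A y $  x n y $  match 'x'
A y $    n y $    output A → n
n y $    n y $    match 'n'
y $      y $      match 'y'
$        $        accept

The string is accepted.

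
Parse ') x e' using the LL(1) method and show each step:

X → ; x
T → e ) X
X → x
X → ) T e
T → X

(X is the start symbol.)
LL(1) parsing maintains a stack (initially the start symbol over $) and the input. At each step: if the stack top is a terminal, match it against the current input token; if it is a non-terminal N, replace it with the RHS of M[N, lookahead] (the unique production whose predict set contains the lookahead).

Stack is shown with the top on the left.

Stack    Input    Action
------------------------
X $      ) x e $  output X → ) T e
) T e $  ) x e $  match ')'
T e $    x e $    output T → X
X e $    x e $    output X → x
x e $    x e $    match 'x'
e $      e $      match 'e'
$        $        accept

The string is accepted.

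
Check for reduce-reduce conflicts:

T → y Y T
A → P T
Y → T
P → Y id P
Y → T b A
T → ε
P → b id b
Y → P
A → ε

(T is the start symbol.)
A reduce-reduce conflict occurs when an LR(0) state has two complete items [A → α .] and [B → β .] — both call for a reduction, and with no lookahead the parser cannot choose between them.

Augment with T' → T and build the canonical LR(0) collection (I0 = CLOSURE({[T' → . T]}), then GOTO on every symbol after a dot until no new states appear). It has 17 states:
  I0: { [T → . y Y T], [T → .], [T' → . T] }  — shift, reduce
  I1: { [T' → T .] }  — accept
  I2: { [P → . Y id P], [P → . b id b], [T → . y Y T], [T → .], [T → y . Y T], [Y → . P], [Y → . T b A], [Y → . T] }  — shift, reduce
  I3: { [Y → P .] }  — reduce
  I4: { [Y → T . b A], [Y → T .] }  — shift, reduce
  I5: { [P → Y . id P], [T → . y Y T], [T → .], [T → y Y . T] }  — shift, reduce
  I6: { [P → b . id b] }  — shift
  I7: { [P → b id . b] }  — shift
  I8: { [P → b id b .] }  — reduce
  I9: { [T → y Y T .] }  — reduce
  I10: { [P → . Y id P], [P → . b id b], [P → Y id . P], [T → . y Y T], [T → .], [Y → . P], [Y → . T b A], [Y → . T] }  — shift, reduce
  I11: { [P → Y id P .], [Y → P .] }  — 2 reduces
  I12: { [P → Y . id P] }  — shift
  I13: { [A → . P T], [A → .], [P → . Y id P], [P → . b id b], [T → . y Y T], [T → .], [Y → . P], [Y → . T b A], [Y → . T], [Y → T b . A] }  — shift, 2 reduces
  I14: { [Y → T b A .] }  — reduce
  I15: { [A → P . T], [T → . y Y T], [T → .], [Y → P .] }  — shift, 2 reduces
  I16: { [A → P T .] }  — reduce

I11 contains complete items [P → Y id P .], [Y → P .] — reduce-reduce conflict.
I13 contains complete items [A → .], [T → .] — reduce-reduce conflict.
I15 contains complete items [T → .], [Y → P .] — reduce-reduce conflict.

Answer: Yes — I11: [P → Y id P .] vs [Y → P .]; I13: [A → .] vs [T → .]; I15: [T → .] vs [Y → P .]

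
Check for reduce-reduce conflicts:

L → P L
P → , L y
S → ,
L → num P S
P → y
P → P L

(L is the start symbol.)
A reduce-reduce conflict occurs when an LR(0) state has two complete items [A → α .] and [B → β .] — both call for a reduction, and with no lookahead the parser cannot choose between them.

Augment with L' → L and build the canonical LR(0) collection (I0 = CLOSURE({[L' → . L]}), then GOTO on every symbol after a dot until no new states appear). It has 13 states:
  I0: { [L → . P L], [L → . num P S], [L' → . L], [P → . , L y], [P → . P L], [P → . y] }  — shift
  I1: { [L → . P L], [L → . num P S], [P → , . L y], [P → . , L y], [P → . P L], [P → . y] }  — shift
  I2: { [L' → L .] }  — accept
  I3: { [L → . P L], [L → . num P S], [L → P . L], [P → . , L y], [P → . P L], [P → . y], [P → P . L] }  — shift
  I4: { [L → num . P S], [P → . , L y], [P → . P L], [P → . y] }  — shift
  I5: { [P → y .] }  — reduce
  I6: { [L → . P L], [L → . num P S], [L → num P . S], [P → . , L y], [P → . P L], [P → . y], [P → P . L], [S → . ,] }  — shift
  I7: { [L → . P L], [L → . num P S], [P → , . L y], [P → . , L y], [P → . P L], [P → . y], [S → , .] }  — shift, reduce
  I8: { [P → P L .] }  — reduce
  I9: { [L → num P S .] }  — reduce
  I10: { [P → , L . y] }  — shift
  I11: { [P → , L y .] }  — reduce
  I12: { [L → P L .], [P → P L .] }  — 2 reduces

I12 contains complete items [L → P L .], [P → P L .] — reduce-reduce conflict.

Answer: Yes — I12: [L → P L .] vs [P → P L .]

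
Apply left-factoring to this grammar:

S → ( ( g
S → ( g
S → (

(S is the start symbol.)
Left-factoring transforms A → αβ₁ | αβ₂ into A → αA' and A' → β₁ | β₂
(α is the longest common prefix among the alternatives). Repeat until
no nonterminal has two alternatives with a common prefix.

Round 1: S has alternatives sharing prefix '('. Introduce S': S → ( S'
  Add: S' → ( g
  Add: S' → g
  Add: S' → ε

No remaining common prefixes — done.

Resulting grammar:
S → ( S'
S' → ( g
S' → g
S' → ε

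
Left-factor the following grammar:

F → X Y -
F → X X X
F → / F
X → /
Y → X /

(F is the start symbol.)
Left-factoring transforms A → αβ₁ | αβ₂ into A → αA' and A' → β₁ | β₂
(α is the longest common prefix among the alternatives). Repeat until
no nonterminal has two alternatives with a common prefix.

Round 1: F has alternatives sharing prefix 'X'. Introduce F': F → X F'
  Add: F' → Y -
  Add: F' → X X

No remaining common prefixes — done.

Resulting grammar:
F → X F'
F' → Y -
F' → X X
F → / F
X → /
Y → X /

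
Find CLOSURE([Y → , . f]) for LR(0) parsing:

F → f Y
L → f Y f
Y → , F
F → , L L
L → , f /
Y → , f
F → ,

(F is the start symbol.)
{ [Y → , . f] }

To compute CLOSURE, for each item [A → α.Bβ] where B is a non-terminal, add [B → .γ] for all productions B → γ; repeat for the newly added items until nothing changes.

Start with: [Y → , . f]
The dot precedes the terminal f, so nothing is added.

CLOSURE = { [Y → , . f] }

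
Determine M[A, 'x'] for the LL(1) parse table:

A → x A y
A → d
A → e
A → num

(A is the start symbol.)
To find M[A, 'x'], we find productions for A where 'x' is in the predict set (PREDICT(N → α) = (FIRST(α) \ {ε}) ∪ (FOLLOW(N) if α ⇒* ε)).

A → x A y: PREDICT = { 'x' }
  'x' is in predict set, so this production goes in M[A, 'x']
A → d: PREDICT = { 'd' }
A → e: PREDICT = { 'e' }
A → num: PREDICT = { 'num' }

M[A, 'x'] = A → x A y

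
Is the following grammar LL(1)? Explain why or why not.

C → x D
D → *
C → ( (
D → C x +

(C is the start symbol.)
Yes, the grammar is LL(1).

A grammar is LL(1) if for each non-terminal N with multiple productions, the predict sets of those productions are pairwise disjoint, where PREDICT(N → α) = (FIRST(α) \ {ε}) ∪ (FOLLOW(N) if α ⇒* ε).

Relevant sets:
  FIRST(C) = { '(', 'x' }

For C:
  PREDICT(C → x D) = { 'x' }
  PREDICT(C → '(' '(') = { '(' }
For D:
  PREDICT(D → '*') = { '*' }
  PREDICT(D → C x '+') = { '(', 'x' }

All predict sets are disjoint. The grammar IS LL(1).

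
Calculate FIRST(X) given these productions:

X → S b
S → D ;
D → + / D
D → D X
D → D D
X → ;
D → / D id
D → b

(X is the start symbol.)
{ '+', '/', ';', 'b' }

FIRST sets of the other non-terminals involved (by the same procedure, iterated to a fixed point):
  FIRST(S) = { '+', '/', 'b' }

From X → S b:
  - S is a non-terminal: add FIRST(S) \ {ε} = { '+', '/', 'b' }
    S is not nullable, so stop
From X → ;:
  - ';' is a terminal: add ';' and stop

Collecting: FIRST(X) = { '+', '/', ';', 'b' }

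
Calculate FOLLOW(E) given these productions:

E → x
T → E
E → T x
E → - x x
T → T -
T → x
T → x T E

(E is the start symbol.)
To compute FOLLOW(E), find every occurrence of E on a right-hand side N → α E β: add FIRST(β) \ {ε}, and if β is empty or nullable also add FOLLOW(N). Iterate to a fixed point.

E is the start symbol, so $ ∈ FOLLOW(E).
In T → E: E is at the end, add FOLLOW(T)
In T → x T E: E is at the end, add FOLLOW(T)

The FOLLOW sets referred to above (computed the same way, to a fixed point):
  FOLLOW(T) = { '-', 'x' }

Taking the union: FOLLOW(E) = { $, '-', 'x' }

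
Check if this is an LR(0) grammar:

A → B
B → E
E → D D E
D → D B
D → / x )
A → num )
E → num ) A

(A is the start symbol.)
A grammar is LR(0) if no state in the canonical LR(0) collection has:
  - both a shift item (dot before a terminal) and a complete item (shift-reduce conflict), or
  - two or more complete items (reduce-reduce conflict; the accept item [A' → A .] counts as a complete item here).

Augment with A' → A and build the canonical LR(0) collection (I0 = CLOSURE({[A' → . A]}), then GOTO on every symbol after a dot until no new states appear). It has 16 states:
  I0: { [A → . B], [A → . num )], [A' → . A], [B → . E], [D → . / x )], [D → . D B], [E → . D D E], [E → . num ) A] }  — shift
  I1: { [D → / . x )] }  — shift
  I2: { [A' → A .] }  — accept
  I3: { [A → B .] }  — reduce
  I4: { [B → . E], [D → . / x )], [D → . D B], [D → D . B], [E → . D D E], [E → . num ) A], [E → D . D E] }  — shift
  I5: { [B → E .] }  — reduce
  I6: { [A → num . )], [E → num . ) A] }  — shift
  I7: { [A → . B], [A → . num )], [A → num ) .], [B → . E], [D → . / x )], [D → . D B], [E → . D D E], [E → . num ) A], [E → num ) . A] }  — shift, reduce
  I8: { [E → num ) A .] }  — reduce
  I9: { [D → D B .] }  — reduce
  I10: { [B → . E], [D → . / x )], [D → . D B], [D → D . B], [E → . D D E], [E → . num ) A], [E → D . D E], [E → D D . E] }  — shift
  I11: { [E → num . ) A] }  — shift
  I12: { [A → . B], [A → . num )], [B → . E], [D → . / x )], [D → . D B], [E → . D D E], [E → . num ) A], [E → num ) . A] }  — shift
  I13: { [B → E .], [E → D D E .] }  — 2 reduces
  I14: { [D → / x . )] }  — shift
  I15: { [D → / x ) .] }  — reduce

Conflict in state I7:
  Shift-reduce conflict between [A → num ) .] and [A → . num )]
So the grammar is NOT LR(0).

Answer: No. Shift-reduce conflict between [A → num ) .] and [A → . num )]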